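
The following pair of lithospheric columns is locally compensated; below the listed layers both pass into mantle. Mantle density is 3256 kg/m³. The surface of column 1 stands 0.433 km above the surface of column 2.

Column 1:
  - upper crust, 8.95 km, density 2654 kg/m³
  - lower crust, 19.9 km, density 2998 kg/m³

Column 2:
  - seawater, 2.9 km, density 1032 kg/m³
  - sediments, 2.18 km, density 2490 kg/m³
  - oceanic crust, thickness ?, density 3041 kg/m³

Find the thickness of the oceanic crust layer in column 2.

Take the compensation level at the base of the deeper column (depth z_c below the surface of column 1) and equate Σ ρ_i t_i down to z_c; mantle fills any gap and the z_c terms cancel.
Column 1: 8.95×2654 + 19.9×2998 + (z_c − 28.85)×3256
Column 2: 0.433×0 + 2.9×1032 + 2.18×2490 + x×3041 + (z_c − 0.433 − 5.08 − x)×3256
The z_c×3256 term appears on both sides and cancels. Collect the known terms of each column as K = Σ(ρt)_known − 3256 × (depth of known layers): K_1 = 83413.5 − 3256×28.85 = −10522.1; K_2 = 8421 − 3256×(0.433 + 5.08) = −9529.328.
Balance: K_1 = K_2 − x×(3256 − 3041), so x = (K_2 − K_1)/(3256 − 3041) = 992.772/215 = 4.62 km.

4.62 km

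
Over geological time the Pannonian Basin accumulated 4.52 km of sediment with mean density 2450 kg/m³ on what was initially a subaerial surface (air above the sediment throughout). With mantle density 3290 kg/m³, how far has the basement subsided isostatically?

Subaerial load: s = t ρ_sed / ρ_m = 4.52 km × 2450/3290 = 3.37 km.

3.37 km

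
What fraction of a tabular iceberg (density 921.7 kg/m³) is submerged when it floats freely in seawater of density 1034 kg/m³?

89.1%

Submerged fraction = ρ_obj/ρ_fluid = 921.7/1034 = 89.1%.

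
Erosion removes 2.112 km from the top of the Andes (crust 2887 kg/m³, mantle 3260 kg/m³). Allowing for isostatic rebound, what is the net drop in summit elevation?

0.242 km

Rebound u = e ρ_c/ρ_m = 2.112 km × 2887/3260 = 1.87 km.
Net surface drop = e − u = 2.112 km − 1.87 km = e (ρ_m − ρ_c)/ρ_m = 0.242 km.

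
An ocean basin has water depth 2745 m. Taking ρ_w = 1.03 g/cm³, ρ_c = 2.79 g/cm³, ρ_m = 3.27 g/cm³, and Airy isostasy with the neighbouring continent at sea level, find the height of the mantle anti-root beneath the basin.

10100 m

Equating mass per unit area of the two columns: replacing crust with seawater at the top is compensated by replacing crust with mantle at the base: d (ρ_c − ρ_w) = a (ρ_m − ρ_c).
a = d (ρ_c − ρ_w)/(ρ_m − ρ_c) = 2745 m × 1.76/0.48 = 10100 m.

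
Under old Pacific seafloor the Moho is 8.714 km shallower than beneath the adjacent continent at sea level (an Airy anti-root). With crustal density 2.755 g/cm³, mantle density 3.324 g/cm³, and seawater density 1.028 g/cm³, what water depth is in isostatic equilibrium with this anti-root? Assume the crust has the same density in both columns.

Replacing a thickness d of crust by seawater at the top must be balanced by replacing crust with mantle at the base: d (ρ_c − ρ_w) = a (ρ_m − ρ_c).
d = a (ρ_m − ρ_c)/(ρ_c − ρ_w) = 8.714 km × 0.569/1.727 = 2.87 km.

2.87 km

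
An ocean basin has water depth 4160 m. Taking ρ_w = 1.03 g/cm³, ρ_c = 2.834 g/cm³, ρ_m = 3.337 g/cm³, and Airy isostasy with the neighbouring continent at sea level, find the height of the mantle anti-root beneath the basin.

14900 m

Equating mass per unit area of the two columns: replacing crust with seawater at the top is compensated by replacing crust with mantle at the base: d (ρ_c − ρ_w) = a (ρ_m − ρ_c).
a = d (ρ_c − ρ_w)/(ρ_m − ρ_c) = 4160 m × 1.804/0.503 = 14900 m.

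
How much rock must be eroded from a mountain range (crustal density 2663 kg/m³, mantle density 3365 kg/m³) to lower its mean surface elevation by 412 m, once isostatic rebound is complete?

1970 m

Net drop Δ = e − u = e − e ρ_c/ρ_m = e (ρ_m − ρ_c)/ρ_m.
e = Δ ρ_m/(ρ_m − ρ_c) = 412 m × 3365/702 = 1970 m.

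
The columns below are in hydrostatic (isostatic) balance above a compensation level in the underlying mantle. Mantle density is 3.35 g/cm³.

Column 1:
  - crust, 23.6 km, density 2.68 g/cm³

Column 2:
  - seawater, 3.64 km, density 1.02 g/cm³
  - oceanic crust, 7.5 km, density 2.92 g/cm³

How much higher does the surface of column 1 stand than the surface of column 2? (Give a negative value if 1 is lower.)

For any compensation level in the mantle, the mantle terms cancel and isostasy reduces to e = (Σt_1 − Σt_2) − (Σ(ρt)_1 − Σ(ρt)_2) / ρ_m.
Σt_1 = 23.6 km; Σt_2 = 11.14 km; Σ(ρt)_1 = 63.248; Σ(ρt)_2 = 25.6128 (in km·g/cm³).
e = (23.6 − 11.14) − (63.248 − 25.6128) / 3.35 = 1.23 km.

1.23 km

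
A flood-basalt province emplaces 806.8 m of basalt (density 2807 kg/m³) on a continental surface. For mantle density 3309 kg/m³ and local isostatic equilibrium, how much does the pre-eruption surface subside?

684 m

Subaerial loading: s = t ρ_load / ρ_m.
s = 806.8 m × 2807/3309 = 684 m.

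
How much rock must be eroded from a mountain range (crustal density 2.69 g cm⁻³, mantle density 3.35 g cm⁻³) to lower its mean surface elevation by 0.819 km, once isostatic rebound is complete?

Net drop Δ = e − u = e − e ρ_c/ρ_m = e (ρ_m − ρ_c)/ρ_m.
e = Δ ρ_m/(ρ_m − ρ_c) = 0.819 km × 3.35/0.66 = 4.16 km.

4.16 km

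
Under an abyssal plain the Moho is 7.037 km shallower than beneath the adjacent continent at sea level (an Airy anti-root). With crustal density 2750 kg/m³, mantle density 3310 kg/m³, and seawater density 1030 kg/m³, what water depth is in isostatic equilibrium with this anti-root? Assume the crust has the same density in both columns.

Replacing a thickness d of crust by seawater at the top must be balanced by replacing crust with mantle at the base: d (ρ_c − ρ_w) = a (ρ_m − ρ_c).
d = a (ρ_m − ρ_c)/(ρ_c − ρ_w) = 7.037 km × 560/1720 = 2.29 km.

2.29 km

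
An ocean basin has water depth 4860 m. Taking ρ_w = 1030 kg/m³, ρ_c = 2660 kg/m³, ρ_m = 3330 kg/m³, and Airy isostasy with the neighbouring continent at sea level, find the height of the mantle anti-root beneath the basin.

11800 m

In Airy isostatic equilibrium: replacing crust with seawater at the top is compensated by replacing crust with mantle at the base: d (ρ_c − ρ_w) = a (ρ_m − ρ_c).
a = d (ρ_c − ρ_w)/(ρ_m − ρ_c) = 4860 m × 1630/670 = 11800 m.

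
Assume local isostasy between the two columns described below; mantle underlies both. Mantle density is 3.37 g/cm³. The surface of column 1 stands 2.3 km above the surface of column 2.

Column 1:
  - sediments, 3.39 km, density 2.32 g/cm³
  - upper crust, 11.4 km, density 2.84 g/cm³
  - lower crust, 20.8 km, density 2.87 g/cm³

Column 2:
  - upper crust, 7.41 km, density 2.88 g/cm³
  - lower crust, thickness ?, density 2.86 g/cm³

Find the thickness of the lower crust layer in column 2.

16.9 km

Take the compensation level at the base of the deeper column (depth z_c below the surface of column 1) and equate Σ ρ_i t_i down to z_c; mantle fills any gap and the z_c terms cancel.
Column 1: 3.39×2.32 + 11.4×2.84 + 20.8×2.87 + (z_c − 35.59)×3.37
Column 2: 2.3×0 + 7.41×2.88 + x×2.86 + (z_c − 2.3 − 7.41 − x)×3.37
The z_c×3.37 term appears on both sides and cancels. Collect the known terms of each column as K = Σ(ρt)_known − 3.37 × (depth of known layers): K_1 = 99.9368 − 3.37×35.59 = −20.0015; K_2 = 21.3408 − 3.37×(2.3 + 7.41) = −11.3819.
Balance: K_1 = K_2 − x×(3.37 − 2.86), so x = (K_2 − K_1)/(3.37 − 2.86) = 8.6196/0.51 = 16.9 km.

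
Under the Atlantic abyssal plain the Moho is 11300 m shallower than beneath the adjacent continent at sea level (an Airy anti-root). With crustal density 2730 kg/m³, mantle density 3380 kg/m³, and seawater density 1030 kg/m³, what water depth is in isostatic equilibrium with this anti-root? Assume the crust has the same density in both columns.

Replacing a thickness d of crust by seawater at the top must be balanced by replacing crust with mantle at the base: d (ρ_c − ρ_w) = a (ρ_m − ρ_c).
d = a (ρ_m − ρ_c)/(ρ_c − ρ_w) = 11300 m × 650/1700 = 4320 m.

4320 m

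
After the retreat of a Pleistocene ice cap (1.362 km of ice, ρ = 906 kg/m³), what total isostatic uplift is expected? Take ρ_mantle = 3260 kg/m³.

Removing the load lets mantle flow back in; uplift u satisfies ρ_ice t = ρ_m u.
u = t ρ_ice/ρ_m = 1.362 km × 906/3260 = 0.379 km.

0.379 km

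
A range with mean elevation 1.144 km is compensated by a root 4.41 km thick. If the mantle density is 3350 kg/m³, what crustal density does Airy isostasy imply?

ρ_c h = (ρ_m − ρ_c) r → ρ_c (h + r) = ρ_m r → ρ_c = ρ_m r / (h + r).
ρ_c = 3350 × 4.41 km / (1.144 km + 4.41 km) = 2660 kg/m³.

2660 kg/m³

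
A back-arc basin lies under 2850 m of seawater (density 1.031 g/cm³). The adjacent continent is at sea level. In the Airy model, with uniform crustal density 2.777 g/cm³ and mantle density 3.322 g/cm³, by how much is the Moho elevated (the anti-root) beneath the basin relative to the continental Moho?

Equating mass per unit area of the two columns: replacing crust with seawater at the top is compensated by replacing crust with mantle at the base: d (ρ_c − ρ_w) = a (ρ_m − ρ_c).
a = d (ρ_c − ρ_w)/(ρ_m − ρ_c) = 2850 m × 1.746/0.545 = 9130 m.

9130 m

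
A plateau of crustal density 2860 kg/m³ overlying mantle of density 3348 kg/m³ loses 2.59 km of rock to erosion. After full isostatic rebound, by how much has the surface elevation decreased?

Rebound u = e ρ_c/ρ_m = 2.59 km × 2860/3348 = 2.212 km.
Net surface drop = e − u = 2.59 km − 2.212 km = e (ρ_m − ρ_c)/ρ_m = 0.378 km.

0.378 km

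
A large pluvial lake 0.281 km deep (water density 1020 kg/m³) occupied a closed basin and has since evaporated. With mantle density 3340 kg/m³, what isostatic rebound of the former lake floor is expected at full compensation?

u = d ρ_w/ρ_m = 0.281 km × 1020/3340 = 0.0858 km.

0.0858 km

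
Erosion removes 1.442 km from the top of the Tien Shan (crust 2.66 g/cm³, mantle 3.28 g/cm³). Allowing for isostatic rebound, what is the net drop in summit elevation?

Rebound u = e ρ_c/ρ_m = 1.442 km × 2.66/3.28 = 1.169 km.
Net surface drop = e − u = 1.442 km − 1.169 km = e (ρ_m − ρ_c)/ρ_m = 0.273 km.

0.273 km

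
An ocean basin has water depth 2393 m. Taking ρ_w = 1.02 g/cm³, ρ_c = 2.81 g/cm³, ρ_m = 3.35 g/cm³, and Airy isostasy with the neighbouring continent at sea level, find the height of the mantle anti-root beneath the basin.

Equating mass per unit area of the two columns: replacing crust with seawater at the top is compensated by replacing crust with mantle at the base: d (ρ_c − ρ_w) = a (ρ_m − ρ_c).
a = d (ρ_c − ρ_w)/(ρ_m − ρ_c) = 2393 m × 1.79/0.54 = 7930 m.

7930 m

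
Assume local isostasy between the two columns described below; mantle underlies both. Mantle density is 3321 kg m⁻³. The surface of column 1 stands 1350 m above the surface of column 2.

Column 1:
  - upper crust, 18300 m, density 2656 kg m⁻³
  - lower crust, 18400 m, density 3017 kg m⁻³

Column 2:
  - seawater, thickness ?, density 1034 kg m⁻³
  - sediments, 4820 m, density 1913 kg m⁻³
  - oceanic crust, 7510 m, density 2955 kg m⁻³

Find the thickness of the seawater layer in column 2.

1640 m

Take the compensation level at the base of the deeper column (depth z_c below the surface of column 1) and equate Σ ρ_i t_i down to z_c; mantle fills any gap and the z_c terms cancel.
Column 1: 18300×2656 + 18400×3017 + (z_c − 36700)×3321
Column 2: 1350×0 + x×1034 + 4820×1913 + 7510×2955 + (z_c − 1350 − 12330 − x)×3321
The z_c×3321 term appears on both sides and cancels. Collect the known terms of each column as K = Σ(ρt)_known − 3321 × (depth of known layers): K_1 = 104117600 − 3321×36700 = −17763100; K_2 = 31412710 − 3321×(1350 + 12330) = −14018570.
Balance: K_1 = K_2 − x×(3321 − 1034), so x = (K_2 − K_1)/(3321 − 1034) = 3744530/2287 = 1640 m.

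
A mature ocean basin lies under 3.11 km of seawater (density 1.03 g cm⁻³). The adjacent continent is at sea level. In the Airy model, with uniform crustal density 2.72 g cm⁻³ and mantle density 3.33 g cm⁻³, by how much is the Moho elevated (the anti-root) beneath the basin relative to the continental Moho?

8.62 km

Isostatic balance requires: replacing crust with seawater at the top is compensated by replacing crust with mantle at the base: d (ρ_c − ρ_w) = a (ρ_m − ρ_c).
a = d (ρ_c − ρ_w)/(ρ_m − ρ_c) = 3.11 km × 1.69/0.61 = 8.62 km.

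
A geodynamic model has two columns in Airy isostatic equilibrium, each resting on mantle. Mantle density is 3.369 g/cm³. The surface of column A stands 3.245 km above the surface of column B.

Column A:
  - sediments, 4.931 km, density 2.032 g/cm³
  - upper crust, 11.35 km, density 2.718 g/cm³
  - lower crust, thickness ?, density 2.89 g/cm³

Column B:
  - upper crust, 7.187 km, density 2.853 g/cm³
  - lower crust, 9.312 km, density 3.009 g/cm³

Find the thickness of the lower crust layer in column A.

Take the compensation level at the base of the deeper column (depth z_c below the surface of column A) and equate Σ ρ_i t_i down to z_c; mantle fills any gap and the z_c terms cancel.
Column A: 4.931×2.032 + 11.35×2.718 + x×2.89 + (z_c − 16.281 − x)×3.369
Column B: 3.245×0 + 7.187×2.853 + 9.312×3.009 + (z_c − 3.245 − 16.499)×3.369
The z_c×3.369 term appears on both sides and cancels. Collect the known terms of each column as K = Σ(ρt)_known − 3.369 × (depth of known layers): K_A = 40.869092 − 3.369×16.281 = −13.981597; K_B = 48.524319 − 3.369×(3.245 + 16.499) = −17.993217.
Balance: K_A − x×(3.369 − 2.89) = K_B, so x = (K_A − K_B)/(3.369 − 2.89) = 4.01162/0.479 = 8.37 km.

8.37 km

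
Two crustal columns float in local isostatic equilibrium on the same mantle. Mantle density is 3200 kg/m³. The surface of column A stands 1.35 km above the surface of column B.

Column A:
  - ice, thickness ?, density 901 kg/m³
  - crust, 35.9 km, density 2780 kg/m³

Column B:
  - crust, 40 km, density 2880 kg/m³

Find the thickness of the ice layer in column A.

Take the compensation level at the base of the deeper column (depth z_c below the surface of column A) and equate Σ ρ_i t_i down to z_c; mantle fills any gap and the z_c terms cancel.
Column A: x×901 + 35.9×2780 + (z_c − 35.9 − x)×3200
Column B: 1.35×0 + 40×2880 + (z_c − 1.35 − 40)×3200
The z_c×3200 term appears on both sides and cancels. Collect the known terms of each column as K = Σ(ρt)_known − 3200 × (depth of known layers): K_A = 99802 − 3200×35.9 = −15078; K_B = 115200 − 3200×(1.35 + 40) = −17120.
Balance: K_A − x×(3200 − 901) = K_B, so x = (K_A − K_B)/(3200 − 901) = 2042/2299 = 0.888 km.

0.888 km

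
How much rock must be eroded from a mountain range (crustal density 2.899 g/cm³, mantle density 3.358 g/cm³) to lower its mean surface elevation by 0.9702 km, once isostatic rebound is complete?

Net drop Δ = e − u = e − e ρ_c/ρ_m = e (ρ_m − ρ_c)/ρ_m.
e = Δ ρ_m/(ρ_m − ρ_c) = 0.9702 km × 3.358/0.459 = 7.1 km.

7.1 km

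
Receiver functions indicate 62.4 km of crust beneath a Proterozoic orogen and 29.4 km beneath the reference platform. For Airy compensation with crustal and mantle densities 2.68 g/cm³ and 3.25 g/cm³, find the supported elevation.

Excess crust Δ = 62.4 km − 29.4 km = 33 km, split between elevation h and root r with h + r = Δ.
Airy balance ρ_c h = (ρ_m − ρ_c) r gives r = h ρ_c/(ρ_m − ρ_c), so h (1 + ρ_c/(ρ_m − ρ_c)) = Δ, i.e. h = Δ (ρ_m − ρ_c)/ρ_m.
h = 33 km × 0.57/3.25 = 5.79 km.

5.79 km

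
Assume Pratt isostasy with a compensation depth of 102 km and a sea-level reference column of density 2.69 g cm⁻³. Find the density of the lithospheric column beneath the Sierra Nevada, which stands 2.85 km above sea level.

2.62 g cm⁻³

Pratt balance: ρ_ref D = ρ (D + h).
ρ = ρ_ref D/(D + h) = 2.69 × 102 km/(102 km + 2.85 km) = 2.62 g cm⁻³.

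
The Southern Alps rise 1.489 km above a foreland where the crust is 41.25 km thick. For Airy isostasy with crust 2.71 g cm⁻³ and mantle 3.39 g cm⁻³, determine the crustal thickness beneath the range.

Root depth r = h ρ_c / (ρ_m − ρ_c) = 1.489 km × 2.71 / 0.68 = 5.934 km.
Total thickness = T + h + r = 41.25 km + 1.489 km + 5.934 km = 48.7 km.

48.7 km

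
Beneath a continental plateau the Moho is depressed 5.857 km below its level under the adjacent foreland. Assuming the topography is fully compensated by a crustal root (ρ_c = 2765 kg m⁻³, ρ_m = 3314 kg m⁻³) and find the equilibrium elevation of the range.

1.16 km

Equating mass per unit area of the two columns: ρ_c h = (ρ_m − ρ_c) r.
h = r (ρ_m − ρ_c) / ρ_c = 5.857 km × (3314 − 2765) / 2765 = 1.16 km.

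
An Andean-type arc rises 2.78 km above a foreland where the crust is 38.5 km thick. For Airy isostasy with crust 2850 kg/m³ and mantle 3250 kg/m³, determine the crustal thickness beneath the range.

61.1 km

Root depth r = h ρ_c / (ρ_m − ρ_c) = 2.78 km × 2850 / 400 = 19.81 km.
Total thickness = T + h + r = 38.5 km + 2.78 km + 19.81 km = 61.1 km.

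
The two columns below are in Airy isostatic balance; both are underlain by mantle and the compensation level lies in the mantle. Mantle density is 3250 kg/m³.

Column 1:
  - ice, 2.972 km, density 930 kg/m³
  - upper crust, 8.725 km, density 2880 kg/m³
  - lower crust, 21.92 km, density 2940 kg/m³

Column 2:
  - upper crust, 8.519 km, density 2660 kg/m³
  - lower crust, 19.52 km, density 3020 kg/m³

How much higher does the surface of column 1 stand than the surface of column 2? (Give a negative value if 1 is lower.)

For any compensation level in the mantle, the mantle terms cancel and isostasy reduces to e = (Σt_1 − Σt_2) − (Σ(ρt)_1 − Σ(ρt)_2) / ρ_m.
Σt_1 = 33.617 km; Σt_2 = 28.039 km; Σ(ρt)_1 = 92336.76; Σ(ρt)_2 = 81610.94 (in km·kg/m³).
e = (33.617 − 28.039) − (92336.76 − 81610.94) / 3250 = 2.28 km.

2.28 km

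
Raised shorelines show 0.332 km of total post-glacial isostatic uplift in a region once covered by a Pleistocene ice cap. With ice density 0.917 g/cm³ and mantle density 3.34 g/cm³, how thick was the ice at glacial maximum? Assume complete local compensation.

1.21 km

u = t ρ_ice/ρ_m → t = u ρ_m/ρ_ice = 0.332 km × 3.34/0.917 = 1.21 km.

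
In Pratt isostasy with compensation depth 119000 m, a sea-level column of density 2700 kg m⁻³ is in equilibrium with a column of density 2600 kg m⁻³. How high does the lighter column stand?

ρ_ref D = ρ (D + h) → h = D (ρ_ref − ρ)/ρ.
h = 119000 m × (2700 − 2600)/2600 = 4580 m.

4580 m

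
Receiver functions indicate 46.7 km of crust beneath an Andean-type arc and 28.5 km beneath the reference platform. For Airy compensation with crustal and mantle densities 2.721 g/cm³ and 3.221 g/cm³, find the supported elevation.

2.83 km

Excess crust Δ = 46.7 km − 28.5 km = 18.2 km, split between elevation h and root r with h + r = Δ.
Airy balance ρ_c h = (ρ_m − ρ_c) r gives r = h ρ_c/(ρ_m − ρ_c), so h (1 + ρ_c/(ρ_m − ρ_c)) = Δ, i.e. h = Δ (ρ_m − ρ_c)/ρ_m.
h = 18.2 km × 0.5/3.221 = 2.83 km.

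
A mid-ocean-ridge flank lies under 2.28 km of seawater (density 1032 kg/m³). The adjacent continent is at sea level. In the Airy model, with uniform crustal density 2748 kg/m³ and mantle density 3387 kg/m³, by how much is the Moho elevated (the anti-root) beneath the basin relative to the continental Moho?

6.12 km

By Archimedes' principle applied to the lithosphere: replacing crust with seawater at the top is compensated by replacing crust with mantle at the base: d (ρ_c − ρ_w) = a (ρ_m − ρ_c).
a = d (ρ_c − ρ_w)/(ρ_m − ρ_c) = 2.28 km × 1716/639 = 6.12 km.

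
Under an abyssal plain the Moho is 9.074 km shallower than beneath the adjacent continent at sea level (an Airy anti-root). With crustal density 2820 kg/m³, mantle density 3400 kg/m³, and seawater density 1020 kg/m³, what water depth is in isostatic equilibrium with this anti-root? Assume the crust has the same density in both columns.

Replacing a thickness d of crust by seawater at the top must be balanced by replacing crust with mantle at the base: d (ρ_c − ρ_w) = a (ρ_m − ρ_c).
d = a (ρ_m − ρ_c)/(ρ_c − ρ_w) = 9.074 km × 580/1800 = 2.92 km.

2.92 km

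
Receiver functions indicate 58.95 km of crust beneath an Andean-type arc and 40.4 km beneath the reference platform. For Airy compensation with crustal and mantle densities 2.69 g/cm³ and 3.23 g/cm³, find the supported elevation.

Excess crust Δ = 58.95 km − 40.4 km = 18.55 km, split between elevation h and root r with h + r = Δ.
Airy balance ρ_c h = (ρ_m − ρ_c) r gives r = h ρ_c/(ρ_m − ρ_c), so h (1 + ρ_c/(ρ_m − ρ_c)) = Δ, i.e. h = Δ (ρ_m − ρ_c)/ρ_m.
h = 18.55 km × 0.54/3.23 = 3.1 km.

3.1 km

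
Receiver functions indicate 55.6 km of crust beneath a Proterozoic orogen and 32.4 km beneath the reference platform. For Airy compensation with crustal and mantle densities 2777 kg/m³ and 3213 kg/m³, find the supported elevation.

3.15 km

Excess crust Δ = 55.6 km − 32.4 km = 23.2 km, split between elevation h and root r with h + r = Δ.
Airy balance ρ_c h = (ρ_m − ρ_c) r gives r = h ρ_c/(ρ_m − ρ_c), so h (1 + ρ_c/(ρ_m − ρ_c)) = Δ, i.e. h = Δ (ρ_m − ρ_c)/ρ_m.
h = 23.2 km × 436/3213 = 3.15 km.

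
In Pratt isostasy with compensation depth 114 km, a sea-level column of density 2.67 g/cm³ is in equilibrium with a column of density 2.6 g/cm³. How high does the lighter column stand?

ρ_ref D = ρ (D + h) → h = D (ρ_ref − ρ)/ρ.
h = 114 km × (2.67 − 2.6)/2.6 = 3.07 km.

3.07 km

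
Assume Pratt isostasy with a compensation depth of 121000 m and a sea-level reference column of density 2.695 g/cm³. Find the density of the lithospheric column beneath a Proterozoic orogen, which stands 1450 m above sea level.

2.66 g/cm³

Pratt balance: ρ_ref D = ρ (D + h).
ρ = ρ_ref D/(D + h) = 2.695 × 121000 m/(121000 m + 1450 m) = 2.66 g/cm³.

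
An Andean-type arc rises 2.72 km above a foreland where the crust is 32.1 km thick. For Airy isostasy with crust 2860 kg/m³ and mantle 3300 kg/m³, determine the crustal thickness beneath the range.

Root depth r = h ρ_c / (ρ_m − ρ_c) = 2.72 km × 2860 / 440 = 17.68 km.
Total thickness = T + h + r = 32.1 km + 2.72 km + 17.68 km = 52.5 km.

52.5 km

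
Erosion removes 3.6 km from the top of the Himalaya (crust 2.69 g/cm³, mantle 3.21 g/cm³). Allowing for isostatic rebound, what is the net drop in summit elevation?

0.583 km

Rebound u = e ρ_c/ρ_m = 3.6 km × 2.69/3.21 = 3.017 km.
Net surface drop = e − u = 3.6 km − 3.017 km = e (ρ_m − ρ_c)/ρ_m = 0.583 km.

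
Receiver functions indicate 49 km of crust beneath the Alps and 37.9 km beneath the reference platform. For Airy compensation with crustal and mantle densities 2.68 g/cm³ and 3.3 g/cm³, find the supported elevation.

Excess crust Δ = 49 km − 37.9 km = 11.1 km, split between elevation h and root r with h + r = Δ.
Airy balance ρ_c h = (ρ_m − ρ_c) r gives r = h ρ_c/(ρ_m − ρ_c), so h (1 + ρ_c/(ρ_m − ρ_c)) = Δ, i.e. h = Δ (ρ_m − ρ_c)/ρ_m.
h = 11.1 km × 0.62/3.3 = 2.09 km.

2.09 km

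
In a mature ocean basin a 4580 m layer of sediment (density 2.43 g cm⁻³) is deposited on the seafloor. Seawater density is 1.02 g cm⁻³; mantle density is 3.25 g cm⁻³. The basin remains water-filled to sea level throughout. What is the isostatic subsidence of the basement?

Submarine loading: the sediment displaces seawater, and the subsidence is in turn flooded, so s (ρ_m − ρ_w) = t (ρ_sed − ρ_w).
s = 4580 m × (2.43 − 1.02) / (3.25 − 1.02) = 2900 m.

2900 m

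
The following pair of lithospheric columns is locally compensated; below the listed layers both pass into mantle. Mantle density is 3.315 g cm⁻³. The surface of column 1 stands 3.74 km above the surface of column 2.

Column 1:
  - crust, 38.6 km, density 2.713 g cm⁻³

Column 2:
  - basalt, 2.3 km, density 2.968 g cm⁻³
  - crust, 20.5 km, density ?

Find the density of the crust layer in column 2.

2.83 g cm⁻³

Take the compensation level at the base of the deeper column (depth z_c below the surface of column 1) and equate Σ ρ_i t_i down to z_c; mantle fills any gap and the z_c terms cancel.
Column 1: 38.6×2.713 + (z_c − 38.6)×3.315
Column 2: 3.74×0 + 2.3×2.968 + 20.5×ρ + (z_c − 3.74 − 22.8)×3.315
The z_c×3.315 term appears on both sides and cancels. Collect the known terms of each column as K = Σ(ρt)_known − 3.315 × (depth of known layers): K_1 = 104.7218 − 3.315×38.6 = −23.2372; K_2 = 6.8264 − 3.315×(3.74 + 22.8) = −81.1537.
Balance: K_1 = K_2 + 20.5×ρ, so ρ = (K_1 − K_2)/20.5 = 57.9165/20.5 = 2.83 g cm⁻³.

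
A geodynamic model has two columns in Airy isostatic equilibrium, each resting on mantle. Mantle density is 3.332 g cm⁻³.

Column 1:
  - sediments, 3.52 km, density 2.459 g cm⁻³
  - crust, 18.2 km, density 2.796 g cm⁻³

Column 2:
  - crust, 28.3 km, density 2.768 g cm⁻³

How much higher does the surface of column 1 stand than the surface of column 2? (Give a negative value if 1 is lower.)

For any compensation level in the mantle, the mantle terms cancel and isostasy reduces to e = (Σt_1 − Σt_2) − (Σ(ρt)_1 − Σ(ρt)_2) / ρ_m.
Σt_1 = 21.72 km; Σt_2 = 28.3 km; Σ(ρt)_1 = 59.54288; Σ(ρt)_2 = 78.3344 (in km·g cm⁻³).
e = (21.72 − 28.3) − (59.54288 − 78.3344) / 3.332 = −0.94 km.

−0.94 km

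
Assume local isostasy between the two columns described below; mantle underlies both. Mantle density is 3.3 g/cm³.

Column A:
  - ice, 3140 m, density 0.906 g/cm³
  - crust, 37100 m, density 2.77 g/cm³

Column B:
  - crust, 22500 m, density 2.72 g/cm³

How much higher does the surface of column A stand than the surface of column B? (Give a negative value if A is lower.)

For any compensation level in the mantle, the mantle terms cancel and isostasy reduces to e = (Σt_A − Σt_B) − (Σ(ρt)_A − Σ(ρt)_B) / ρ_m.
Σt_A = 40240 m; Σt_B = 22500 m; Σ(ρt)_A = 105611.84; Σ(ρt)_B = 61200 (in m·g/cm³).
e = (40240 − 22500) − (105611.84 − 61200) / 3.3 = 4280 m.

4280 m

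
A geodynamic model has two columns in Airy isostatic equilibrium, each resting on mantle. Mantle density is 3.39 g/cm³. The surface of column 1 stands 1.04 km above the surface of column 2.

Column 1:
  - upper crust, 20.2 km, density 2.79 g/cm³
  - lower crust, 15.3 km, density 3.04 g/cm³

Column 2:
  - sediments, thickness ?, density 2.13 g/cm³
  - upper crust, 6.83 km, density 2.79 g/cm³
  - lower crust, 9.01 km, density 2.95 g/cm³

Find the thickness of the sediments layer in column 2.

4.67 km

Take the compensation level at the base of the deeper column (depth z_c below the surface of column 1) and equate Σ ρ_i t_i down to z_c; mantle fills any gap and the z_c terms cancel.
Column 1: 20.2×2.79 + 15.3×3.04 + (z_c − 35.5)×3.39
Column 2: 1.04×0 + x×2.13 + 6.83×2.79 + 9.01×2.95 + (z_c − 1.04 − 15.84 − x)×3.39
The z_c×3.39 term appears on both sides and cancels. Collect the known terms of each column as K = Σ(ρt)_known − 3.39 × (depth of known layers): K_1 = 102.87 − 3.39×35.5 = −17.475; K_2 = 45.6352 − 3.39×(1.04 + 15.84) = −11.588.
Balance: K_1 = K_2 − x×(3.39 − 2.13), so x = (K_2 − K_1)/(3.39 − 2.13) = 5.887/1.26 = 4.67 km.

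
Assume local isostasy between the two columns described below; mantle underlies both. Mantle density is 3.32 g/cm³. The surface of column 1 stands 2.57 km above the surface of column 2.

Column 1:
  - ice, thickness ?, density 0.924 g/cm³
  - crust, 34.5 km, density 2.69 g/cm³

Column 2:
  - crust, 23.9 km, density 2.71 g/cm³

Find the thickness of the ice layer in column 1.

Take the compensation level at the base of the deeper column (depth z_c below the surface of column 1) and equate Σ ρ_i t_i down to z_c; mantle fills any gap and the z_c terms cancel.
Column 1: x×0.924 + 34.5×2.69 + (z_c − 34.5 − x)×3.32
Column 2: 2.57×0 + 23.9×2.71 + (z_c − 2.57 − 23.9)×3.32
The z_c×3.32 term appears on both sides and cancels. Collect the known terms of each column as K = Σ(ρt)_known − 3.32 × (depth of known layers): K_1 = 92.805 − 3.32×34.5 = −21.735; K_2 = 64.769 − 3.32×(2.57 + 23.9) = −23.1114.
Balance: K_1 − x×(3.32 − 0.924) = K_2, so x = (K_1 − K_2)/(3.32 − 0.924) = 1.3764/2.396 = 0.574 km.

0.574 km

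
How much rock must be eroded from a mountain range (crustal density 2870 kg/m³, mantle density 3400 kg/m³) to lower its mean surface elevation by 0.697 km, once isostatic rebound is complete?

Net drop Δ = e − u = e − e ρ_c/ρ_m = e (ρ_m − ρ_c)/ρ_m.
e = Δ ρ_m/(ρ_m − ρ_c) = 0.697 km × 3400/530 = 4.47 km.

4.47 km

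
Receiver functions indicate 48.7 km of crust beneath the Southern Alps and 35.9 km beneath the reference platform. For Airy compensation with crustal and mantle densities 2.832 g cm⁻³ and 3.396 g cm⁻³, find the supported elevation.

2.13 km

Excess crust Δ = 48.7 km − 35.9 km = 12.8 km, split between elevation h and root r with h + r = Δ.
Airy balance ρ_c h = (ρ_m − ρ_c) r gives r = h ρ_c/(ρ_m − ρ_c), so h (1 + ρ_c/(ρ_m − ρ_c)) = Δ, i.e. h = Δ (ρ_m − ρ_c)/ρ_m.
h = 12.8 km × 0.564/3.396 = 2.13 km.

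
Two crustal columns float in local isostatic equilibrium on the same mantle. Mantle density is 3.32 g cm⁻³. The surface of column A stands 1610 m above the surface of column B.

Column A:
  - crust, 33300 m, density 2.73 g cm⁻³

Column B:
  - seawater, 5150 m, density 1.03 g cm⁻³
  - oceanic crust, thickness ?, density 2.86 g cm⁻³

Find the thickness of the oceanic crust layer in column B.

5450 m

Take the compensation level at the base of the deeper column (depth z_c below the surface of column A) and equate Σ ρ_i t_i down to z_c; mantle fills any gap and the z_c terms cancel.
Column A: 33300×2.73 + (z_c − 33300)×3.32
Column B: 1610×0 + 5150×1.03 + x×2.86 + (z_c − 1610 − 5150 − x)×3.32
The z_c×3.32 term appears on both sides and cancels. Collect the known terms of each column as K = Σ(ρt)_known − 3.32 × (depth of known layers): K_A = 90909 − 3.32×33300 = −19647; K_B = 5304.5 − 3.32×(1610 + 5150) = −17138.7.
Balance: K_A = K_B − x×(3.32 − 2.86), so x = (K_B − K_A)/(3.32 − 2.86) = 2508.3/0.46 = 5450 m.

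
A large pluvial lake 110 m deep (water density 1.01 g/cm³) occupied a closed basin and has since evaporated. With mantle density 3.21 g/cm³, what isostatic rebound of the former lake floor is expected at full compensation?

34.6 m

u = d ρ_w/ρ_m = 110 m × 1.01/3.21 = 34.6 m.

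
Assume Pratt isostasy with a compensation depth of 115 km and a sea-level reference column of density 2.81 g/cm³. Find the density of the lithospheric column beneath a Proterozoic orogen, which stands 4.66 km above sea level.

2.7 g/cm³

Pratt balance: ρ_ref D = ρ (D + h).
ρ = ρ_ref D/(D + h) = 2.81 × 115 km/(115 km + 4.66 km) = 2.7 g/cm³.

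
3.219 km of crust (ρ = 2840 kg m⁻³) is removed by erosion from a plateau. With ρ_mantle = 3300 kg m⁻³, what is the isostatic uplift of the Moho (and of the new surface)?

2.77 km

Unloading: uplift u = e ρ_c/ρ_m = 3.219 km × 2840/3300 = 2.77 km.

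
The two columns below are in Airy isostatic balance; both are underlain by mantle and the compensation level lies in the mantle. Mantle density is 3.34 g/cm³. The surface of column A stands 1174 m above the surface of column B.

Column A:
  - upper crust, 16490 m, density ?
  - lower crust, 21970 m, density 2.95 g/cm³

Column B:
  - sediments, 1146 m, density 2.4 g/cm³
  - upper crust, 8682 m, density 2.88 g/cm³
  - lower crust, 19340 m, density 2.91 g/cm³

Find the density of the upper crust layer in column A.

Take the compensation level at the base of the deeper column (depth z_c below the surface of column A) and equate Σ ρ_i t_i down to z_c; mantle fills any gap and the z_c terms cancel.
Column A: 16490×ρ + 21970×2.95 + (z_c − 38460)×3.34
Column B: 1174×0 + 1146×2.4 + 8682×2.88 + 19340×2.91 + (z_c − 1174 − 29168)×3.34
The z_c×3.34 term appears on both sides and cancels. Collect the known terms of each column as K = Σ(ρt)_known − 3.34 × (depth of known layers): K_A = 64811.5 − 3.34×38460 = −63644.9; K_B = 84033.96 − 3.34×(1174 + 29168) = −17308.32.
Balance: K_A + 16490×ρ = K_B, so ρ = (K_B − K_A)/16490 = 46336.6/16490 = 2.81 g/cm³.

2.81 g/cm³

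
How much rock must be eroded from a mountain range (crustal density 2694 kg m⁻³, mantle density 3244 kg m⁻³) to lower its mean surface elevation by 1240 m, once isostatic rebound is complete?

Net drop Δ = e − u = e − e ρ_c/ρ_m = e (ρ_m − ρ_c)/ρ_m.
e = Δ ρ_m/(ρ_m − ρ_c) = 1240 m × 3244/550 = 7310 m.

7310 m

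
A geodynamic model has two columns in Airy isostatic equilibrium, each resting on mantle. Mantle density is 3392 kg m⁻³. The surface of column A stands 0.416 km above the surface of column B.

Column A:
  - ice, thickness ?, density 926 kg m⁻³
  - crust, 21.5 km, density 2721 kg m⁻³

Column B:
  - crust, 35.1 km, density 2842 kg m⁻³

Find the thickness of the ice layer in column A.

Take the compensation level at the base of the deeper column (depth z_c below the surface of column A) and equate Σ ρ_i t_i down to z_c; mantle fills any gap and the z_c terms cancel.
Column A: x×926 + 21.5×2721 + (z_c − 21.5 − x)×3392
Column B: 0.416×0 + 35.1×2842 + (z_c − 0.416 − 35.1)×3392
The z_c×3392 term appears on both sides and cancels. Collect the known terms of each column as K = Σ(ρt)_known − 3392 × (depth of known layers): K_A = 58501.5 − 3392×21.5 = −14426.5; K_B = 99754.2 − 3392×(0.416 + 35.1) = −20716.072.
Balance: K_A − x×(3392 − 926) = K_B, so x = (K_A − K_B)/(3392 − 926) = 6289.57/2466 = 2.55 km.

2.55 km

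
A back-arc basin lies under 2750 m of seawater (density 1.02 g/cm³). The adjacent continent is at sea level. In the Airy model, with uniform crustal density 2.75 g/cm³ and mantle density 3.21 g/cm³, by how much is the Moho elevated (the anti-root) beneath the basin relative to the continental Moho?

10300 m

Equating mass per unit area of the two columns: replacing crust with seawater at the top is compensated by replacing crust with mantle at the base: d (ρ_c − ρ_w) = a (ρ_m − ρ_c).
a = d (ρ_c − ρ_w)/(ρ_m − ρ_c) = 2750 m × 1.73/0.46 = 10300 m.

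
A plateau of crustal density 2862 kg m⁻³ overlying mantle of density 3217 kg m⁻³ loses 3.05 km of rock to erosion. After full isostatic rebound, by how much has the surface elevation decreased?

Rebound u = e ρ_c/ρ_m = 3.05 km × 2862/3217 = 2.713 km.
Net surface drop = e − u = 3.05 km − 2.713 km = e (ρ_m − ρ_c)/ρ_m = 0.337 km.

0.337 km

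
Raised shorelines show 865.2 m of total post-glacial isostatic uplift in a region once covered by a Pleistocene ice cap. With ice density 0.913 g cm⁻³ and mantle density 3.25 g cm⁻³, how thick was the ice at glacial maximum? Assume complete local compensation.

3080 m

u = t ρ_ice/ρ_m → t = u ρ_m/ρ_ice = 865.2 m × 3.25/0.913 = 3080 m.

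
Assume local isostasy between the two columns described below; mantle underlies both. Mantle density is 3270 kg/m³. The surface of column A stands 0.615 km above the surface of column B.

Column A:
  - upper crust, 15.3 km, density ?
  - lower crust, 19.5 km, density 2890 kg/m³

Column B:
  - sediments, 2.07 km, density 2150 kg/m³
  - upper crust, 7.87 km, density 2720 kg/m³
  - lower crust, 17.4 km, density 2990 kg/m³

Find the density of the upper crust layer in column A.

Take the compensation level at the base of the deeper column (depth z_c below the surface of column A) and equate Σ ρ_i t_i down to z_c; mantle fills any gap and the z_c terms cancel.
Column A: 15.3×ρ + 19.5×2890 + (z_c − 34.8)×3270
Column B: 0.615×0 + 2.07×2150 + 7.87×2720 + 17.4×2990 + (z_c − 0.615 − 27.34)×3270
The z_c×3270 term appears on both sides and cancels. Collect the known terms of each column as K = Σ(ρt)_known − 3270 × (depth of known layers): K_A = 56355 − 3270×34.8 = −57441; K_B = 77882.9 − 3270×(0.615 + 27.34) = −13529.95.
Balance: K_A + 15.3×ρ = K_B, so ρ = (K_B − K_A)/15.3 = 43911.1/15.3 = 2870 kg/m³.

2870 kg/m³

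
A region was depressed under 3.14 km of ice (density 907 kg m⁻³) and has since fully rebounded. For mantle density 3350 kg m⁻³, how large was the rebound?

Removing the load lets mantle flow back in; uplift u satisfies ρ_ice t = ρ_m u.
u = t ρ_ice/ρ_m = 3.14 km × 907/3350 = 0.85 km.

0.85 km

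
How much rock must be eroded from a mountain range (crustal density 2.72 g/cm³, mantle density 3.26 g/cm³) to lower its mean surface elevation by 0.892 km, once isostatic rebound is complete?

Net drop Δ = e − u = e − e ρ_c/ρ_m = e (ρ_m − ρ_c)/ρ_m.
e = Δ ρ_m/(ρ_m − ρ_c) = 0.892 km × 3.26/0.54 = 5.39 km.

5.39 km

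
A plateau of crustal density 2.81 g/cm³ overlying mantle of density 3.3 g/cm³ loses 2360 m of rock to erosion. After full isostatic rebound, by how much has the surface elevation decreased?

Rebound u = e ρ_c/ρ_m = 2360 m × 2.81/3.3 = 2010 m.
Net surface drop = e − u = 2360 m − 2010 m = e (ρ_m − ρ_c)/ρ_m = 350 m.

350 m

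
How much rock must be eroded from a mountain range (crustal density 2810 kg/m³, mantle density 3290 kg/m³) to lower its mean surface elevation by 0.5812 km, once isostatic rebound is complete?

3.98 km

Net drop Δ = e − u = e − e ρ_c/ρ_m = e (ρ_m − ρ_c)/ρ_m.
e = Δ ρ_m/(ρ_m − ρ_c) = 0.5812 km × 3290/480 = 3.98 km.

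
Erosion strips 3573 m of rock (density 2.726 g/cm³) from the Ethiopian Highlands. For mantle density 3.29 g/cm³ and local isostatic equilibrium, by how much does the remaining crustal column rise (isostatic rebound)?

Unloading: uplift u = e ρ_c/ρ_m = 3573 m × 2.726/3.29 = 2960 m.

2960 m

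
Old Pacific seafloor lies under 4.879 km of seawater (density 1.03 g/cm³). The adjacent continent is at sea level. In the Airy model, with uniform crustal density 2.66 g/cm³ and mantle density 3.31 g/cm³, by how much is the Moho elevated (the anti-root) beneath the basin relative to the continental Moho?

12.2 km

By Archimedes' principle applied to the lithosphere: replacing crust with seawater at the top is compensated by replacing crust with mantle at the base: d (ρ_c − ρ_w) = a (ρ_m − ρ_c).
a = d (ρ_c − ρ_w)/(ρ_m − ρ_c) = 4.879 km × 1.63/0.65 = 12.2 km.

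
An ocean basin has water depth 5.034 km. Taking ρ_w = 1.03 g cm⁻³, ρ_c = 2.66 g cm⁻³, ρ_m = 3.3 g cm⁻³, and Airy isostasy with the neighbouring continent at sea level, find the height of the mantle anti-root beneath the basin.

12.8 km

Balancing pressure at the compensation depth: replacing crust with seawater at the top is compensated by replacing crust with mantle at the base: d (ρ_c − ρ_w) = a (ρ_m − ρ_c).
a = d (ρ_c − ρ_w)/(ρ_m − ρ_c) = 5.034 km × 1.63/0.64 = 12.8 km.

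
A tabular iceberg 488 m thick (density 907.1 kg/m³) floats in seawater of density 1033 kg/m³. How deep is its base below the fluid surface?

Draft d = t ρ_obj/ρ_fluid = 488 m × 907.1/1033 = 429 m.

429 m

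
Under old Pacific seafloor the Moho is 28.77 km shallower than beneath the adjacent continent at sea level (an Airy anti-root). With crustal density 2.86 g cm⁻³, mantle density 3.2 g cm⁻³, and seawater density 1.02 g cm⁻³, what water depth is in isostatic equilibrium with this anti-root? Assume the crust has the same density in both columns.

5.32 km

Replacing a thickness d of crust by seawater at the top must be balanced by replacing crust with mantle at the base: d (ρ_c − ρ_w) = a (ρ_m − ρ_c).
d = a (ρ_m − ρ_c)/(ρ_c − ρ_w) = 28.77 km × 0.34/1.84 = 5.32 km.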